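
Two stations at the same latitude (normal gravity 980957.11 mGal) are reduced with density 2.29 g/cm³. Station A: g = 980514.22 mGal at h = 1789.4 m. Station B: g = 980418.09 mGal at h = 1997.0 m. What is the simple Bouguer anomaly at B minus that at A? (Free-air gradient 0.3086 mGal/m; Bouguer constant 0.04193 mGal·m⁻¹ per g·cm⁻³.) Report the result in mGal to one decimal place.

Δg_SB(A) = 980514.22 − 980957.11 + 0.3086×1789.4 − 0.04193×2.29×1789.4 = -62.50 mGal
Δg_SB(B) = 980418.09 − 980957.11 + 0.3086×1997.0 − 0.04193×2.29×1997.0 = -114.50 mGal
Difference = -114.50 − (-62.50) = -52.00 mGal

-52.0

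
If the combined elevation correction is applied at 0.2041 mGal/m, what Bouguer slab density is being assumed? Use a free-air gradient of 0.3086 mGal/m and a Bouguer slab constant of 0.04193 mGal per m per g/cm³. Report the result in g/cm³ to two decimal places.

2.49

0.2041 = 0.3086 − 0.04193 × ρ
ρ = (0.3086 − 0.2041) / 0.04193 = 2.49 g/cm³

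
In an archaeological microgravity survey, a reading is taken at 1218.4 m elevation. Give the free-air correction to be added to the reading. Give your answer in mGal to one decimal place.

Free-air correction = 0.3086 × 1218.4 = 376.0 mGal

376.0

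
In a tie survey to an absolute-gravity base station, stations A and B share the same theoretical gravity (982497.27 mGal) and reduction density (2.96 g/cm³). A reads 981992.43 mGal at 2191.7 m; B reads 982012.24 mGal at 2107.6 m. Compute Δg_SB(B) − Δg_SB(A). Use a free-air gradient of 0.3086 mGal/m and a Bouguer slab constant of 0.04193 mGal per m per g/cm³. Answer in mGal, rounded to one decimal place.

Δg_SB(A) = 981992.43 − 982497.27 + 0.3086×2191.7 − 0.04193×2.96×2191.7 = -100.50 mGal
Δg_SB(B) = 982012.24 − 982497.27 + 0.3086×2107.6 − 0.04193×2.96×2107.6 = -96.20 mGal
Difference = -96.20 − (-100.50) = 4.30 mGal

4.3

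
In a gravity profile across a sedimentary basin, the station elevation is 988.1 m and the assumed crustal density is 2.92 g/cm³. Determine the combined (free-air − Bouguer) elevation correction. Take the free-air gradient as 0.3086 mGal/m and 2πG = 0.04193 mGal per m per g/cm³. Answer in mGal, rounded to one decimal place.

Combined gradient = 0.3086 − 0.04193 × 2.92 = 0.1861644 mGal/m
Combined elevation correction = 0.1861644 × 988.1 = 183.9 mGal

183.9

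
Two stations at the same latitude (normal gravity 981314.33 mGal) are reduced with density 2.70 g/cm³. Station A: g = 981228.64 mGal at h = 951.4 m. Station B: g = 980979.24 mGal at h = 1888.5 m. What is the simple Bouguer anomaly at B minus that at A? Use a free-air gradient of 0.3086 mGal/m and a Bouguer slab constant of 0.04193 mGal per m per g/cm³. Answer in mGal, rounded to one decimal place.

-66.3

Δg_SB(A) = 981228.64 − 981314.33 + 0.3086×951.4 − 0.04193×2.70×951.4 = 100.20 mGal
Δg_SB(B) = 980979.24 − 981314.33 + 0.3086×1888.5 − 0.04193×2.70×1888.5 = 33.90 mGal
Difference = 33.90 − (100.20) = -66.30 mGal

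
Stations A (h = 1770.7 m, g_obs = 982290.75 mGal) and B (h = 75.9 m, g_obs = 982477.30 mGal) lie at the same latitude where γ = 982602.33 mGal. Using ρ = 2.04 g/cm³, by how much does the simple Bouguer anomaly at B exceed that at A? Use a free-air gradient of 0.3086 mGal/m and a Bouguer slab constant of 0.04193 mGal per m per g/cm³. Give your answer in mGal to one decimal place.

-191.5

Δg_SB(A) = 982290.75 − 982602.33 + 0.3086×1770.7 − 0.04193×2.04×1770.7 = 83.40 mGal
Δg_SB(B) = 982477.30 − 982602.33 + 0.3086×75.9 − 0.04193×2.04×75.9 = -108.10 mGal
Difference = -108.10 − (83.40) = -191.50 mGal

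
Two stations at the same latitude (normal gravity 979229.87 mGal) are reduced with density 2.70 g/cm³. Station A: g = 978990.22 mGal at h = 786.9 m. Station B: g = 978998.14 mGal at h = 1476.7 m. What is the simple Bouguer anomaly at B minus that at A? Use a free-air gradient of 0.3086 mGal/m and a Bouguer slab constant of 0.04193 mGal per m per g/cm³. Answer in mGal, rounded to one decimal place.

Δg_SB(A) = 978990.22 − 979229.87 + 0.3086×786.9 − 0.04193×2.70×786.9 = -85.90 mGal
Δg_SB(B) = 978998.14 − 979229.87 + 0.3086×1476.7 − 0.04193×2.70×1476.7 = 56.80 mGal
Difference = 56.80 − (-85.90) = 142.70 mGal

142.7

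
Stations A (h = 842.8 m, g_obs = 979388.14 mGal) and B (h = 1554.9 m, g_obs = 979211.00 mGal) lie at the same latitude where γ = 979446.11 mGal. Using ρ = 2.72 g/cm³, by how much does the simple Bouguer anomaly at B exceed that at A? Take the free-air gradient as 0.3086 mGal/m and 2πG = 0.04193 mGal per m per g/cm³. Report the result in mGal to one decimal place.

Δg_SB(A) = 979388.14 − 979446.11 + 0.3086×842.8 − 0.04193×2.72×842.8 = 106.00 mGal
Δg_SB(B) = 979211.00 − 979446.11 + 0.3086×1554.9 − 0.04193×2.72×1554.9 = 67.40 mGal
Difference = 67.40 − (106.00) = -38.60 mGal

-38.6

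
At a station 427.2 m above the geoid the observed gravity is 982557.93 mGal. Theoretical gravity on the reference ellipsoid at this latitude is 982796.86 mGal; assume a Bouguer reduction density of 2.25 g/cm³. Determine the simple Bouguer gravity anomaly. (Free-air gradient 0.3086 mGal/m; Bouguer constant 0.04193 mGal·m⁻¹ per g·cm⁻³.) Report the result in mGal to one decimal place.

Free-air correction = 0.3086 × 427.2 = 131.83 mGal
Free-air anomaly = 982557.93 − 982796.86 + (131.83) = -107.10 mGal
Bouguer slab correction = 0.04193 × 2.25 × 427.2 = 40.30 mGal
Simple Bouguer anomaly = -107.10 − (40.30) = -147.40 mGal

-147.4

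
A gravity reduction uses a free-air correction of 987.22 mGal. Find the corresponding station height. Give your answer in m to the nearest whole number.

3199

h = 987.22 / 0.3086 = 3199.03 m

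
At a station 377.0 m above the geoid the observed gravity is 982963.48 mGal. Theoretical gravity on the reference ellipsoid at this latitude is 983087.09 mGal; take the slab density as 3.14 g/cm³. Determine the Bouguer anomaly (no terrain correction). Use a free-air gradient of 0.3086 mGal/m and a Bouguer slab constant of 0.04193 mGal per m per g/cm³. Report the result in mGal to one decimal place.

-56.9

Free-air correction = 0.3086 × 377.0 = 116.34 mGal
Free-air anomaly = 982963.48 − 983087.09 + (116.34) = -7.27 mGal
Bouguer slab correction = 0.04193 × 3.14 × 377.0 = 49.64 mGal
Simple Bouguer anomaly = -7.27 − (49.64) = -56.91 mGal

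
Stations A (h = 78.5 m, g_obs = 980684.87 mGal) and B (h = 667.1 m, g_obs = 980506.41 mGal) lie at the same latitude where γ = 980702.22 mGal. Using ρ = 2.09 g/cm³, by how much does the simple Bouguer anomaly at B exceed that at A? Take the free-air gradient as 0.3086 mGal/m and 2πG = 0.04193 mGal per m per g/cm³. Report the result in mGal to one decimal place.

-48.4

Δg_SB(A) = 980684.87 − 980702.22 + 0.3086×78.5 − 0.04193×2.09×78.5 = 0.00 mGal
Δg_SB(B) = 980506.41 − 980702.22 + 0.3086×667.1 − 0.04193×2.09×667.1 = -48.40 mGal
Difference = -48.40 − (0.00) = -48.40 mGal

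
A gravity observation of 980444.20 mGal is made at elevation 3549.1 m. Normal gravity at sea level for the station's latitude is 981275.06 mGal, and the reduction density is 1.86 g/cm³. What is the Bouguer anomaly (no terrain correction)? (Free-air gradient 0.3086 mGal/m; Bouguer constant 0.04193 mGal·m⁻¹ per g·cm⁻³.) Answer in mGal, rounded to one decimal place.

-12.4

Free-air correction = 0.3086 × 3549.1 = 1095.25 mGal
Free-air anomaly = 980444.20 − 981275.06 + (1095.25) = 264.39 mGal
Bouguer slab correction = 0.04193 × 1.86 × 3549.1 = 276.79 mGal
Simple Bouguer anomaly = 264.39 − (276.79) = -12.40 mGal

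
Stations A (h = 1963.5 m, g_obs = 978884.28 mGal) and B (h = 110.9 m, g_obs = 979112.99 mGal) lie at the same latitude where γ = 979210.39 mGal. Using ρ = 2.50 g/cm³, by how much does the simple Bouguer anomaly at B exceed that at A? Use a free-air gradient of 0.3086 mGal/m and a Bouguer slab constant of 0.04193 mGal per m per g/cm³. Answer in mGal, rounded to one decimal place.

Δg_SB(A) = 978884.28 − 979210.39 + 0.3086×1963.5 − 0.04193×2.50×1963.5 = 74.00 mGal
Δg_SB(B) = 979112.99 − 979210.39 + 0.3086×110.9 − 0.04193×2.50×110.9 = -74.80 mGal
Difference = -74.80 − (74.00) = -148.80 mGal

-148.8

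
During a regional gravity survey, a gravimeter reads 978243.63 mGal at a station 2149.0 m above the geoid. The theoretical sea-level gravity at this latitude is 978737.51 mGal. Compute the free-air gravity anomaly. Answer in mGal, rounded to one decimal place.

169.3

Free-air correction = 0.3086 × 2149.0 = 663.18 mGal
Free-air anomaly = 978243.63 − 978737.51 + (663.18) = 169.30 mGal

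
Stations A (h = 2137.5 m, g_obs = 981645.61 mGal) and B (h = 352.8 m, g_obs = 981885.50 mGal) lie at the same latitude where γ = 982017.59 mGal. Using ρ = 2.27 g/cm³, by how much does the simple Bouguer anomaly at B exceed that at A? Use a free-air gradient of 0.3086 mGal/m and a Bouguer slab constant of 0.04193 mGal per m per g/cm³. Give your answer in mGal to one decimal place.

Δg_SB(A) = 981645.61 − 982017.59 + 0.3086×2137.5 − 0.04193×2.27×2137.5 = 84.20 mGal
Δg_SB(B) = 981885.50 − 982017.59 + 0.3086×352.8 − 0.04193×2.27×352.8 = -56.80 mGal
Difference = -56.80 − (84.20) = -141.00 mGal

-141.0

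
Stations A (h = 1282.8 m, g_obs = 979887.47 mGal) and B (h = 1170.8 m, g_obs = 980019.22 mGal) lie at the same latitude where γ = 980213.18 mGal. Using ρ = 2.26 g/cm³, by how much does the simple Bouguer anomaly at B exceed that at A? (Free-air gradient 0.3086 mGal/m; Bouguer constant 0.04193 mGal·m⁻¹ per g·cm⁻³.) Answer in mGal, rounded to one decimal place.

107.8

Δg_SB(A) = 979887.47 − 980213.18 + 0.3086×1282.8 − 0.04193×2.26×1282.8 = -51.40 mGal
Δg_SB(B) = 980019.22 − 980213.18 + 0.3086×1170.8 − 0.04193×2.26×1170.8 = 56.40 mGal
Difference = 56.40 − (-51.40) = 107.80 mGal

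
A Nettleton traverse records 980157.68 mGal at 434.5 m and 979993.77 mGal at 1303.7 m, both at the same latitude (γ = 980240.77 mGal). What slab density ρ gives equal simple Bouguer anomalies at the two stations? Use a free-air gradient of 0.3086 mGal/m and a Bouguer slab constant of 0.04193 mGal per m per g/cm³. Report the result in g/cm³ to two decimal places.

Δg_obs = 979993.77 − 980157.68 = -163.91 mGal over Δh = 1303.7 − 434.5 = 869.2 m
Equal Bouguer anomalies ⇒ Δg_obs + (0.3086 − 0.04193ρ)·Δh = 0
0.3086 − 0.04193ρ = −Δg_obs/Δh = 0.18858
ρ = (0.3086 − 0.18858) / 0.04193 = 2.86 g/cm³

2.86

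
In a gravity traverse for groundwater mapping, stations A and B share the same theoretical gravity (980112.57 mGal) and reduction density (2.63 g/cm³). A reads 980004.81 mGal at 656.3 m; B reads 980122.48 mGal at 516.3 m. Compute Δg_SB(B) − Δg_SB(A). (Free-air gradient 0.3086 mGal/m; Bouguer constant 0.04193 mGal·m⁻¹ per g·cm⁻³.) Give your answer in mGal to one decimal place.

Δg_SB(A) = 980004.81 − 980112.57 + 0.3086×656.3 − 0.04193×2.63×656.3 = 22.40 mGal
Δg_SB(B) = 980122.48 − 980112.57 + 0.3086×516.3 − 0.04193×2.63×516.3 = 112.30 mGal
Difference = 112.30 − (22.40) = 89.90 mGal

89.9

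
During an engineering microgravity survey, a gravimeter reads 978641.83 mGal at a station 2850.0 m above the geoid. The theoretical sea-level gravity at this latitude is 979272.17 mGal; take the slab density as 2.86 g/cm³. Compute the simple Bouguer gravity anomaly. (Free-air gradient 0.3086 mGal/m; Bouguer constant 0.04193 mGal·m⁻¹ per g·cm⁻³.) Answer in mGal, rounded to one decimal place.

-92.6

Free-air correction = 0.3086 × 2850.0 = 879.51 mGal
Free-air anomaly = 978641.83 − 979272.17 + (879.51) = 249.17 mGal
Bouguer slab correction = 0.04193 × 2.86 × 2850.0 = 341.77 mGal
Simple Bouguer anomaly = 249.17 − (341.77) = -92.60 mGal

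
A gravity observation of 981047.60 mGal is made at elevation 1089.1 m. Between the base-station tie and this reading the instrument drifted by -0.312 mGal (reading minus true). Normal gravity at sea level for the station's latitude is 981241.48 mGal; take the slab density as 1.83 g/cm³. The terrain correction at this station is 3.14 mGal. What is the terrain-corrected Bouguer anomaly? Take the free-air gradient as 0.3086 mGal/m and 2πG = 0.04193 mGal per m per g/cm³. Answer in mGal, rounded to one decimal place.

Drift-corrected reading = 981047.60 − (-0.312) = 981047.912 mGal
Free-air correction = 0.3086 × 1089.1 = 336.10 mGal
Free-air anomaly = 981047.912 − 981241.48 + (336.10) = 142.532 mGal
Bouguer slab correction = 0.04193 × 1.83 × 1089.1 = 83.57 mGal
Simple Bouguer anomaly = 142.532 − (83.57) = 58.962 mGal
Complete Bouguer anomaly = 58.962 + 3.14 = 62.102 mGal

62.1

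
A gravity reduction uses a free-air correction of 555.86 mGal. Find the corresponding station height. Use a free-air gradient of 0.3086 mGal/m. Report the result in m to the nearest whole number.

1801

h = 555.86 / 0.3086 = 1801.23 m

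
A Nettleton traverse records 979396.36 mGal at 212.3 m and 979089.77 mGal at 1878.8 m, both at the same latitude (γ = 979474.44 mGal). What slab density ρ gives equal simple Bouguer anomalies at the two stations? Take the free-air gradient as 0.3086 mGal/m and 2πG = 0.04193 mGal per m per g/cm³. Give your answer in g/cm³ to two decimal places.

2.97

Δg_obs = 979089.77 − 979396.36 = -306.59 mGal over Δh = 1878.8 − 212.3 = 1666.5 m
Equal Bouguer anomalies ⇒ Δg_obs + (0.3086 − 0.04193ρ)·Δh = 0
0.3086 − 0.04193ρ = −Δg_obs/Δh = 0.18397
ρ = (0.3086 − 0.18397) / 0.04193 = 2.97 g/cm³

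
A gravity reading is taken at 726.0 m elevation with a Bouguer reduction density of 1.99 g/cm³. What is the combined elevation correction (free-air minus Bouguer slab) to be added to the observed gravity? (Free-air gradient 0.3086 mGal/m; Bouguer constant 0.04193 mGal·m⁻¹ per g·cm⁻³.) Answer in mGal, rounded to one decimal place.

Combined gradient = 0.3086 − 0.04193 × 1.99 = 0.2251593 mGal/m
Combined elevation correction = 0.2251593 × 726.0 = 163.5 mGal

163.5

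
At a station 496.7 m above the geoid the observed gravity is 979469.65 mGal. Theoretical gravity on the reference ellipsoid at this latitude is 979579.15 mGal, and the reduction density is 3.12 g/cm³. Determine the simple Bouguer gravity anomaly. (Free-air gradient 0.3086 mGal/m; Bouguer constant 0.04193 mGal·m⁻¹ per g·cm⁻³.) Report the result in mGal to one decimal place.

Free-air correction = 0.3086 × 496.7 = 153.28 mGal
Free-air anomaly = 979469.65 − 979579.15 + (153.28) = 43.78 mGal
Bouguer slab correction = 0.04193 × 3.12 × 496.7 = 64.98 mGal
Simple Bouguer anomaly = 43.78 − (64.98) = -21.20 mGal

-21.2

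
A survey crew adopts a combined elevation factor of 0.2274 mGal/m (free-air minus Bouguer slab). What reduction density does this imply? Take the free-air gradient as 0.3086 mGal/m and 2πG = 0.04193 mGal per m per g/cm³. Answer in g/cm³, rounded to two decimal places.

1.94

0.2274 = 0.3086 − 0.04193 × ρ
ρ = (0.3086 − 0.2274) / 0.04193 = 1.94 g/cm³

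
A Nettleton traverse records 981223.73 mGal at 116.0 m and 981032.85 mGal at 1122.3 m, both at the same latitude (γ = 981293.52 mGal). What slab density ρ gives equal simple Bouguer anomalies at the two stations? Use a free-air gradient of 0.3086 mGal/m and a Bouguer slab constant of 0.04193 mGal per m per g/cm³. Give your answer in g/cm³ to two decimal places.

2.84

Δg_obs = 981032.85 − 981223.73 = -190.88 mGal over Δh = 1122.3 − 116.0 = 1006.3 m
Equal Bouguer anomalies ⇒ Δg_obs + (0.3086 − 0.04193ρ)·Δh = 0
0.3086 − 0.04193ρ = −Δg_obs/Δh = 0.18968
ρ = (0.3086 − 0.18968) / 0.04193 = 2.84 g/cm³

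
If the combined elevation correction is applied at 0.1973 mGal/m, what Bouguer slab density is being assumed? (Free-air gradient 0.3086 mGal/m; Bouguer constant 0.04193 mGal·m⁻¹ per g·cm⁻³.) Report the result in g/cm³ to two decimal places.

2.65

0.1973 = 0.3086 − 0.04193 × ρ
ρ = (0.3086 − 0.1973) / 0.04193 = 2.65 g/cm³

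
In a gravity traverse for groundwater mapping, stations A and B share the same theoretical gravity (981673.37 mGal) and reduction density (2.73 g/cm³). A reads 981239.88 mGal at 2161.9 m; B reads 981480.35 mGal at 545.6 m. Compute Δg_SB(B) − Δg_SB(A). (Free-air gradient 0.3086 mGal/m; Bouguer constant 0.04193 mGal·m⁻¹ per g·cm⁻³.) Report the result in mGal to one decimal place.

Δg_SB(A) = 981239.88 − 981673.37 + 0.3086×2161.9 − 0.04193×2.73×2161.9 = -13.80 mGal
Δg_SB(B) = 981480.35 − 981673.37 + 0.3086×545.6 − 0.04193×2.73×545.6 = -87.10 mGal
Difference = -87.10 − (-13.80) = -73.30 mGal

-73.3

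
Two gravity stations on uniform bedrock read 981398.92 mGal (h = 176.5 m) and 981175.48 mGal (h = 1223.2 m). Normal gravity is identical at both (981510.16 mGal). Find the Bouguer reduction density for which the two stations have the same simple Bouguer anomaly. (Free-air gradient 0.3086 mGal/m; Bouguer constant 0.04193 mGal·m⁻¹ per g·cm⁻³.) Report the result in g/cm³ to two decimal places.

2.27

Δg_obs = 981175.48 − 981398.92 = -223.44 mGal over Δh = 1223.2 − 176.5 = 1046.7 m
Equal Bouguer anomalies ⇒ Δg_obs + (0.3086 − 0.04193ρ)·Δh = 0
0.3086 − 0.04193ρ = −Δg_obs/Δh = 0.21347
ρ = (0.3086 − 0.21347) / 0.04193 = 2.27 g/cm³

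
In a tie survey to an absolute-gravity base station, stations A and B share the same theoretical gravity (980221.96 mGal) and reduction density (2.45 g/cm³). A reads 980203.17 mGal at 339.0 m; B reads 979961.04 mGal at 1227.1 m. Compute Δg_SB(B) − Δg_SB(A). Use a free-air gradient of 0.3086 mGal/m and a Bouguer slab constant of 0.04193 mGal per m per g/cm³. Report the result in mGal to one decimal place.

Δg_SB(A) = 980203.17 − 980221.96 + 0.3086×339.0 − 0.04193×2.45×339.0 = 51.00 mGal
Δg_SB(B) = 979961.04 − 980221.96 + 0.3086×1227.1 − 0.04193×2.45×1227.1 = -8.30 mGal
Difference = -8.30 − (51.00) = -59.30 mGal

-59.3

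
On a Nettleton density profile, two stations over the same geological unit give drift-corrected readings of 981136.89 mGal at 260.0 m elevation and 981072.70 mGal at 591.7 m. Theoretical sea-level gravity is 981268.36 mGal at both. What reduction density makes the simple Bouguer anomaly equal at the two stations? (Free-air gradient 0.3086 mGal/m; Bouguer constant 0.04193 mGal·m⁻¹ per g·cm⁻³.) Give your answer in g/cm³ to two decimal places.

2.74

Δg_obs = 981072.70 − 981136.89 = -64.19 mGal over Δh = 591.7 − 260.0 = 331.7 m
Equal Bouguer anomalies ⇒ Δg_obs + (0.3086 − 0.04193ρ)·Δh = 0
0.3086 − 0.04193ρ = −Δg_obs/Δh = 0.19352
ρ = (0.3086 − 0.19352) / 0.04193 = 2.74 g/cm³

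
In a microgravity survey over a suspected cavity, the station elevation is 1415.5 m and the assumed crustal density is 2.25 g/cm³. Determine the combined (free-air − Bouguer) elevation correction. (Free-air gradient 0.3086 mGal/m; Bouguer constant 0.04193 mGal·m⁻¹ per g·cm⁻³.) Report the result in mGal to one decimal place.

303.3

Combined gradient = 0.3086 − 0.04193 × 2.25 = 0.2142575 mGal/m
Combined elevation correction = 0.2142575 × 1415.5 = 303.3 mGal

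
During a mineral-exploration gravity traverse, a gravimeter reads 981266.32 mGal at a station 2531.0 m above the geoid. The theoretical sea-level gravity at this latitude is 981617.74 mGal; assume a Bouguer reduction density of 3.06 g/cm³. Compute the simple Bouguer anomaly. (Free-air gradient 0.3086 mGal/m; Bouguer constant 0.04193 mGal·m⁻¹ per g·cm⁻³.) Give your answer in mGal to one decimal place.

104.9

Free-air correction = 0.3086 × 2531.0 = 781.07 mGal
Free-air anomaly = 981266.32 − 981617.74 + (781.07) = 429.65 mGal
Bouguer slab correction = 0.04193 × 3.06 × 2531.0 = 324.74 mGal
Simple Bouguer anomaly = 429.65 − (324.74) = 104.91 mGal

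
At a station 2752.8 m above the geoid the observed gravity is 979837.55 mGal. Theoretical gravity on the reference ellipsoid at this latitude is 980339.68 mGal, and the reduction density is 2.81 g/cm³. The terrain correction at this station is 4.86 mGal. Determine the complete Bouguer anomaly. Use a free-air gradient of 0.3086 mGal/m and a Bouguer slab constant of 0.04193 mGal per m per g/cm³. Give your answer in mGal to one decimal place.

Free-air correction = 0.3086 × 2752.8 = 849.51 mGal
Free-air anomaly = 979837.55 − 980339.68 + (849.51) = 347.38 mGal
Bouguer slab correction = 0.04193 × 2.81 × 2752.8 = 324.34 mGal
Simple Bouguer anomaly = 347.38 − (324.34) = 23.04 mGal
Complete Bouguer anomaly = 23.04 + 4.86 = 27.90 mGal

27.9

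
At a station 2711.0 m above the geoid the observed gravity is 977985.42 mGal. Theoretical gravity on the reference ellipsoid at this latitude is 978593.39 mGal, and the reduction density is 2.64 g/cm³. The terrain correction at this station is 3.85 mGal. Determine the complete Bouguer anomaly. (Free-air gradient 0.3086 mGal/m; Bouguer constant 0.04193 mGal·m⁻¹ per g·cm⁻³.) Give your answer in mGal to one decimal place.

Free-air correction = 0.3086 × 2711.0 = 836.61 mGal
Free-air anomaly = 977985.42 − 978593.39 + (836.61) = 228.64 mGal
Bouguer slab correction = 0.04193 × 2.64 × 2711.0 = 300.09 mGal
Simple Bouguer anomaly = 228.64 − (300.09) = -71.45 mGal
Complete Bouguer anomaly = -71.45 + 3.85 = -67.60 mGal

-67.6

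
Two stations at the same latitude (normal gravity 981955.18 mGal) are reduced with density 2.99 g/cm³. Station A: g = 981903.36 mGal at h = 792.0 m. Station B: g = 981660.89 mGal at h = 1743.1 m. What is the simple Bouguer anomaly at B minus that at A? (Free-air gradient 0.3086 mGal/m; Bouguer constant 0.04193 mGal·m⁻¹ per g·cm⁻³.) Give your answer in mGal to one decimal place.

Δg_SB(A) = 981903.36 − 981955.18 + 0.3086×792.0 − 0.04193×2.99×792.0 = 93.30 mGal
Δg_SB(B) = 981660.89 − 981955.18 + 0.3086×1743.1 − 0.04193×2.99×1743.1 = 25.10 mGal
Difference = 25.10 − (93.30) = -68.20 mGal

-68.2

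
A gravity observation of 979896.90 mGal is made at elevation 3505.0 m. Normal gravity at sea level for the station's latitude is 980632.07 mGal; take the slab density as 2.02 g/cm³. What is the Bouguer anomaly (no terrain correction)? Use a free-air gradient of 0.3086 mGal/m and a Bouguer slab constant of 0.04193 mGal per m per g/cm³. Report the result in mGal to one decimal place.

49.6

Free-air correction = 0.3086 × 3505.0 = 1081.64 mGal
Free-air anomaly = 979896.90 − 980632.07 + (1081.64) = 346.47 mGal
Bouguer slab correction = 0.04193 × 2.02 × 3505.0 = 296.87 mGal
Simple Bouguer anomaly = 346.47 − (296.87) = 49.60 mGal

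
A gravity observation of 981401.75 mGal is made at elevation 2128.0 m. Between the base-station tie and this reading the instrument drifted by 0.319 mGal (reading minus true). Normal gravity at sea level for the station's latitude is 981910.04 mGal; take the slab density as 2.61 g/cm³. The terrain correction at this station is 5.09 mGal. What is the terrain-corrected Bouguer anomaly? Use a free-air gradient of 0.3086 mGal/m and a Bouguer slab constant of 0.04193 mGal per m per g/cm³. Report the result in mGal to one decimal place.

-79.7

Drift-corrected reading = 981401.75 − (0.319) = 981401.431 mGal
Free-air correction = 0.3086 × 2128.0 = 656.70 mGal
Free-air anomaly = 981401.431 − 981910.04 + (656.70) = 148.091 mGal
Bouguer slab correction = 0.04193 × 2.61 × 2128.0 = 232.88 mGal
Simple Bouguer anomaly = 148.091 − (232.88) = -84.789 mGal
Complete Bouguer anomaly = -84.789 + 5.09 = -79.699 mGal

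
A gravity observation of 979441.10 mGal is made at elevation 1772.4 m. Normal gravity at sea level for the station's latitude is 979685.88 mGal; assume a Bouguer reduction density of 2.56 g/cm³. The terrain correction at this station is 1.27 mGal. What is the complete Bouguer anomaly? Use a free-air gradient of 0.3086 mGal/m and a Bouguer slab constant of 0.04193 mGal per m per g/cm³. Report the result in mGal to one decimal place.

Free-air correction = 0.3086 × 1772.4 = 546.96 mGal
Free-air anomaly = 979441.10 − 979685.88 + (546.96) = 302.18 mGal
Bouguer slab correction = 0.04193 × 2.56 × 1772.4 = 190.25 mGal
Simple Bouguer anomaly = 302.18 − (190.25) = 111.93 mGal
Complete Bouguer anomaly = 111.93 + 1.27 = 113.20 mGal

113.2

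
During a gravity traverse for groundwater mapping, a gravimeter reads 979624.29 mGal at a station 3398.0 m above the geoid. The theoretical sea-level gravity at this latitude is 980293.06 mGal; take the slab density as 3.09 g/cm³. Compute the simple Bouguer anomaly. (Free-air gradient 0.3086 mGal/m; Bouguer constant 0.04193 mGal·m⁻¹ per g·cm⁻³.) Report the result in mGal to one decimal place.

Free-air correction = 0.3086 × 3398.0 = 1048.62 mGal
Free-air anomaly = 979624.29 − 980293.06 + (1048.62) = 379.85 mGal
Bouguer slab correction = 0.04193 × 3.09 × 3398.0 = 440.26 mGal
Simple Bouguer anomaly = 379.85 − (440.26) = -60.41 mGal

-60.4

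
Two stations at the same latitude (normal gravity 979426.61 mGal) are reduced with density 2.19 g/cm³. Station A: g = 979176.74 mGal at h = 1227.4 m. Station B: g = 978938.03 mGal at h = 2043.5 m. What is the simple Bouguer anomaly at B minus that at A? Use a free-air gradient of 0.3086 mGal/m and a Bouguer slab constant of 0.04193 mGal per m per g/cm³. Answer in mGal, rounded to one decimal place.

-61.8

Δg_SB(A) = 979176.74 − 979426.61 + 0.3086×1227.4 − 0.04193×2.19×1227.4 = 16.20 mGal
Δg_SB(B) = 978938.03 − 979426.61 + 0.3086×2043.5 − 0.04193×2.19×2043.5 = -45.60 mGal
Difference = -45.60 − (16.20) = -61.80 mGal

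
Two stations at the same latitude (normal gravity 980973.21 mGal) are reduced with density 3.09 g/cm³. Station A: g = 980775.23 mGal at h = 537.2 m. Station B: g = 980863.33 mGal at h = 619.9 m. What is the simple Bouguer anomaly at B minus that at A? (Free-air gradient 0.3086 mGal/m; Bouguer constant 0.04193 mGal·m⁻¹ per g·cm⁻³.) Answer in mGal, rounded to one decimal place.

Δg_SB(A) = 980775.23 − 980973.21 + 0.3086×537.2 − 0.04193×3.09×537.2 = -101.80 mGal
Δg_SB(B) = 980863.33 − 980973.21 + 0.3086×619.9 − 0.04193×3.09×619.9 = 1.10 mGal
Difference = 1.10 − (-101.80) = 102.90 mGal

102.9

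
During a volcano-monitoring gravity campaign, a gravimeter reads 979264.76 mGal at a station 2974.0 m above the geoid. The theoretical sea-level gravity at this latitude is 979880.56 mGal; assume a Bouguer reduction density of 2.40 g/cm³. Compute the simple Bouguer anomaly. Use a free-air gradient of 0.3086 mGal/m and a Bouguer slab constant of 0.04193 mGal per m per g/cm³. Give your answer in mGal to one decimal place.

Free-air correction = 0.3086 × 2974.0 = 917.78 mGal
Free-air anomaly = 979264.76 − 979880.56 + (917.78) = 301.98 mGal
Bouguer slab correction = 0.04193 × 2.40 × 2974.0 = 299.28 mGal
Simple Bouguer anomaly = 301.98 − (299.28) = 2.70 mGal

2.7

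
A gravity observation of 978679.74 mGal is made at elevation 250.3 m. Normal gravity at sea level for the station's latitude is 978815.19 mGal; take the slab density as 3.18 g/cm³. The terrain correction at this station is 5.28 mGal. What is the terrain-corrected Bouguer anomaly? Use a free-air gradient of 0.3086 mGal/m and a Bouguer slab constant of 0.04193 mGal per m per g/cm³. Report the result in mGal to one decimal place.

-86.3

Free-air correction = 0.3086 × 250.3 = 77.24 mGal
Free-air anomaly = 978679.74 − 978815.19 + (77.24) = -58.21 mGal
Bouguer slab correction = 0.04193 × 3.18 × 250.3 = 33.37 mGal
Simple Bouguer anomaly = -58.21 − (33.37) = -91.58 mGal
Complete Bouguer anomaly = -91.58 + 5.28 = -86.30 mGal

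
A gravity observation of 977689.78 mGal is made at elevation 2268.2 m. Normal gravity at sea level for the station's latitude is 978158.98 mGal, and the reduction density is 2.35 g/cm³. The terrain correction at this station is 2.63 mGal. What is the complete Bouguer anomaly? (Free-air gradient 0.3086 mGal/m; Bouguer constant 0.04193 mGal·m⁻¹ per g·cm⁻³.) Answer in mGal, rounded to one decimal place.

9.9

Free-air correction = 0.3086 × 2268.2 = 699.97 mGal
Free-air anomaly = 977689.78 − 978158.98 + (699.97) = 230.77 mGal
Bouguer slab correction = 0.04193 × 2.35 × 2268.2 = 223.50 mGal
Simple Bouguer anomaly = 230.77 − (223.50) = 7.27 mGal
Complete Bouguer anomaly = 7.27 + 2.63 = 9.90 mGal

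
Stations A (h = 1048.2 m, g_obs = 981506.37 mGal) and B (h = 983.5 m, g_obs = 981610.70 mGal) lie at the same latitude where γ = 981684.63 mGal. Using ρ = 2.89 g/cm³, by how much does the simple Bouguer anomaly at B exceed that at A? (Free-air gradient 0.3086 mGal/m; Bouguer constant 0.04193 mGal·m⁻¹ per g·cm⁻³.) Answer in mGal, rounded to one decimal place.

Δg_SB(A) = 981506.37 − 981684.63 + 0.3086×1048.2 − 0.04193×2.89×1048.2 = 18.20 mGal
Δg_SB(B) = 981610.70 − 981684.63 + 0.3086×983.5 − 0.04193×2.89×983.5 = 110.40 mGal
Difference = 110.40 − (18.20) = 92.20 mGal

92.2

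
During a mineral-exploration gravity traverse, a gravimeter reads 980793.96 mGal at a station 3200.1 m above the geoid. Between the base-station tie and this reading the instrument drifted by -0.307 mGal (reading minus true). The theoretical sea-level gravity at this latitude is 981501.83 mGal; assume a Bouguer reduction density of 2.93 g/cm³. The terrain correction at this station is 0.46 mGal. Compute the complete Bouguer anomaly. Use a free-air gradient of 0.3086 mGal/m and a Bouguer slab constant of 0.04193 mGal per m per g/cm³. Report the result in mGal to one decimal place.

Drift-corrected reading = 980793.96 − (-0.307) = 980794.267 mGal
Free-air correction = 0.3086 × 3200.1 = 987.55 mGal
Free-air anomaly = 980794.267 − 981501.83 + (987.55) = 279.987 mGal
Bouguer slab correction = 0.04193 × 2.93 × 3200.1 = 393.15 mGal
Simple Bouguer anomaly = 279.987 − (393.15) = -113.163 mGal
Complete Bouguer anomaly = -113.163 + 0.46 = -112.703 mGal

-112.7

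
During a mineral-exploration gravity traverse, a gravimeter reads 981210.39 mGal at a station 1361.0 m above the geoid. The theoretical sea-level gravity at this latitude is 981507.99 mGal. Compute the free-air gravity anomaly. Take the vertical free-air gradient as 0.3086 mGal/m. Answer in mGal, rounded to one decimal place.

122.4

Free-air correction = 0.3086 × 1361.0 = 420.00 mGal
Free-air anomaly = 981210.39 − 981507.99 + (420.00) = 122.40 mGal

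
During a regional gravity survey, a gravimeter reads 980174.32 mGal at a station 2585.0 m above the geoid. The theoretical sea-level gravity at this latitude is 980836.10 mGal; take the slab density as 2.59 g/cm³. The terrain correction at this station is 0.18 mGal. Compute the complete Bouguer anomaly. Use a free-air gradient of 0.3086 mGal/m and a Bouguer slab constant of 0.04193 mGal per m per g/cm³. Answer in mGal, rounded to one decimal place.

-144.6

Free-air correction = 0.3086 × 2585.0 = 797.73 mGal
Free-air anomaly = 980174.32 − 980836.10 + (797.73) = 135.95 mGal
Bouguer slab correction = 0.04193 × 2.59 × 2585.0 = 280.73 mGal
Simple Bouguer anomaly = 135.95 − (280.73) = -144.78 mGal
Complete Bouguer anomaly = -144.78 + 0.18 = -144.60 mGal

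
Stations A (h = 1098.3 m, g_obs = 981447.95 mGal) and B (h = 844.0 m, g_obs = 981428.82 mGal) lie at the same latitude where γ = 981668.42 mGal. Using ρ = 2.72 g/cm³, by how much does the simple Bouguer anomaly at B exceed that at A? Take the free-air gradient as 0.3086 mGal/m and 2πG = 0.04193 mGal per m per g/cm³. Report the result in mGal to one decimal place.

Δg_SB(A) = 981447.95 − 981668.42 + 0.3086×1098.3 − 0.04193×2.72×1098.3 = -6.80 mGal
Δg_SB(B) = 981428.82 − 981668.42 + 0.3086×844.0 − 0.04193×2.72×844.0 = -75.40 mGal
Difference = -75.40 − (-6.80) = -68.60 mGal

-68.6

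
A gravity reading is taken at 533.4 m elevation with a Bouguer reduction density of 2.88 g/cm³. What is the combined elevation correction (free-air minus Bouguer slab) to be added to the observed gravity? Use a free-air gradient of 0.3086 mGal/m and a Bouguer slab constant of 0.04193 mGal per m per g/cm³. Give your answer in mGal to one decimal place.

Combined gradient = 0.3086 − 0.04193 × 2.88 = 0.1878416 mGal/m
Combined elevation correction = 0.1878416 × 533.4 = 100.2 mGal

100.2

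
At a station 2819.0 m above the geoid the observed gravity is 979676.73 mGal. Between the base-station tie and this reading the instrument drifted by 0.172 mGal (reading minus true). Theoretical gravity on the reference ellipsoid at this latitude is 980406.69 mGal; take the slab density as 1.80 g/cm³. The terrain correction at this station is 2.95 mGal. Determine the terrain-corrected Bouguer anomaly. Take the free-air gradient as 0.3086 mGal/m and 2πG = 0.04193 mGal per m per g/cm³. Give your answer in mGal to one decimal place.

Drift-corrected reading = 979676.73 − (0.172) = 979676.558 mGal
Free-air correction = 0.3086 × 2819.0 = 869.94 mGal
Free-air anomaly = 979676.558 − 980406.69 + (869.94) = 139.808 mGal
Bouguer slab correction = 0.04193 × 1.80 × 2819.0 = 212.76 mGal
Simple Bouguer anomaly = 139.808 − (212.76) = -72.952 mGal
Complete Bouguer anomaly = -72.952 + 2.95 = -70.002 mGal

-70.0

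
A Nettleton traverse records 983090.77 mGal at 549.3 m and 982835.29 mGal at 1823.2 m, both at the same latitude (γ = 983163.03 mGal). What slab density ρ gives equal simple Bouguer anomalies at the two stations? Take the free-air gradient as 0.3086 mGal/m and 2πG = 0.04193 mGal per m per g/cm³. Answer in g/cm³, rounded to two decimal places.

Δg_obs = 982835.29 − 983090.77 = -255.48 mGal over Δh = 1823.2 − 549.3 = 1273.9 m
Equal Bouguer anomalies ⇒ Δg_obs + (0.3086 − 0.04193ρ)·Δh = 0
0.3086 − 0.04193ρ = −Δg_obs/Δh = 0.20055
ρ = (0.3086 − 0.20055) / 0.04193 = 2.58 g/cm³

2.58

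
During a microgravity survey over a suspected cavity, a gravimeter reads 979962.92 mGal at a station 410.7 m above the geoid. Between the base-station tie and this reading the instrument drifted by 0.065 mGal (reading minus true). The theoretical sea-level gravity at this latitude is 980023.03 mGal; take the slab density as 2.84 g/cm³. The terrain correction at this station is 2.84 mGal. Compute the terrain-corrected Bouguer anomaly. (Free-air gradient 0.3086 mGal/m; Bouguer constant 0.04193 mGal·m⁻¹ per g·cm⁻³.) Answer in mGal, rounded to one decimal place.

20.5

Drift-corrected reading = 979962.92 − (0.065) = 979962.855 mGal
Free-air correction = 0.3086 × 410.7 = 126.74 mGal
Free-air anomaly = 979962.855 − 980023.03 + (126.74) = 66.565 mGal
Bouguer slab correction = 0.04193 × 2.84 × 410.7 = 48.91 mGal
Simple Bouguer anomaly = 66.565 − (48.91) = 17.655 mGal
Complete Bouguer anomaly = 17.655 + 2.84 = 20.495 mGal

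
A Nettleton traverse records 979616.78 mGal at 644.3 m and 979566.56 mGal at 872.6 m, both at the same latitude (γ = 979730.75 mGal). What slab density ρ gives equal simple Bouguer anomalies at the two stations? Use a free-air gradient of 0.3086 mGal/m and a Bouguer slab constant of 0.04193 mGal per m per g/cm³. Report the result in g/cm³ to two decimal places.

2.11

Δg_obs = 979566.56 − 979616.78 = -50.22 mGal over Δh = 872.6 − 644.3 = 228.3 m
Equal Bouguer anomalies ⇒ Δg_obs + (0.3086 − 0.04193ρ)·Δh = 0
0.3086 − 0.04193ρ = −Δg_obs/Δh = 0.21997
ρ = (0.3086 − 0.21997) / 0.04193 = 2.11 g/cm³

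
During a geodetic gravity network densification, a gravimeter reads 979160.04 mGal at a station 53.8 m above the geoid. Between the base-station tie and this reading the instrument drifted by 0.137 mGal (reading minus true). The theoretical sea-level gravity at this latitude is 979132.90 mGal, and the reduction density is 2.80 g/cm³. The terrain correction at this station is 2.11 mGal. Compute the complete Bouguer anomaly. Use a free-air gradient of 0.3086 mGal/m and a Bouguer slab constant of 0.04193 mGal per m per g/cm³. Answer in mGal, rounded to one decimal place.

Drift-corrected reading = 979160.04 − (0.137) = 979159.903 mGal
Free-air correction = 0.3086 × 53.8 = 16.60 mGal
Free-air anomaly = 979159.903 − 979132.90 + (16.60) = 43.603 mGal
Bouguer slab correction = 0.04193 × 2.80 × 53.8 = 6.32 mGal
Simple Bouguer anomaly = 43.603 − (6.32) = 37.283 mGal
Complete Bouguer anomaly = 37.283 + 2.11 = 39.393 mGal

39.4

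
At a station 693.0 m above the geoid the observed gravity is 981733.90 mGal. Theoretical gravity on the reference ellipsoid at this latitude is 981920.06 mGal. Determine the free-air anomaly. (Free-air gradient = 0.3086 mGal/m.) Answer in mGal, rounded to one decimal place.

27.7

Free-air correction = 0.3086 × 693.0 = 213.86 mGal
Free-air anomaly = 981733.90 − 981920.06 + (213.86) = 27.70 mGal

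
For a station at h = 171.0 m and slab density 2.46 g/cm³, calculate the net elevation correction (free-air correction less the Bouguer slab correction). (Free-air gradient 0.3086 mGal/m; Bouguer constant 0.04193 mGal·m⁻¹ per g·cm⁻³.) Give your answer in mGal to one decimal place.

Combined gradient = 0.3086 − 0.04193 × 2.46 = 0.2054522 mGal/m
Combined elevation correction = 0.2054522 × 171.0 = 35.1 mGal

35.1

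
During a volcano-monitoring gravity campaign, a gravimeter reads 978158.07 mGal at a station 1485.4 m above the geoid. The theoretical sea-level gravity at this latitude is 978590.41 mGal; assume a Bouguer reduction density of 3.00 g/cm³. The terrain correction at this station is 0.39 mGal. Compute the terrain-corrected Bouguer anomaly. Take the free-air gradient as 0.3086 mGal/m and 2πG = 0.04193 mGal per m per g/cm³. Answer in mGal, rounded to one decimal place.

-160.4

Free-air correction = 0.3086 × 1485.4 = 458.39 mGal
Free-air anomaly = 978158.07 − 978590.41 + (458.39) = 26.05 mGal
Bouguer slab correction = 0.04193 × 3.00 × 1485.4 = 186.85 mGal
Simple Bouguer anomaly = 26.05 − (186.85) = -160.80 mGal
Complete Bouguer anomaly = -160.80 + 0.39 = -160.41 mGal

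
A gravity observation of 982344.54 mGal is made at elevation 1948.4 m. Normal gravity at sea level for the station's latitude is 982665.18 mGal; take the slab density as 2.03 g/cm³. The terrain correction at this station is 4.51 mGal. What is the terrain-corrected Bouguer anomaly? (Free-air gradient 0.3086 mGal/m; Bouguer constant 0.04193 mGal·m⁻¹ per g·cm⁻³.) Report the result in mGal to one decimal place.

Free-air correction = 0.3086 × 1948.4 = 601.28 mGal
Free-air anomaly = 982344.54 − 982665.18 + (601.28) = 280.64 mGal
Bouguer slab correction = 0.04193 × 2.03 × 1948.4 = 165.84 mGal
Simple Bouguer anomaly = 280.64 − (165.84) = 114.80 mGal
Complete Bouguer anomaly = 114.80 + 4.51 = 119.31 mGal

119.3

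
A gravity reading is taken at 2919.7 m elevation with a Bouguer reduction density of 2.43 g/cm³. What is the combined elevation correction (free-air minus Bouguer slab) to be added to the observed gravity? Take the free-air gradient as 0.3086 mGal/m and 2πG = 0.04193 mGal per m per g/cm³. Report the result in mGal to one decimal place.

603.5

Combined gradient = 0.3086 − 0.04193 × 2.43 = 0.2067101 mGal/m
Combined elevation correction = 0.2067101 × 2919.7 = 603.5 mGal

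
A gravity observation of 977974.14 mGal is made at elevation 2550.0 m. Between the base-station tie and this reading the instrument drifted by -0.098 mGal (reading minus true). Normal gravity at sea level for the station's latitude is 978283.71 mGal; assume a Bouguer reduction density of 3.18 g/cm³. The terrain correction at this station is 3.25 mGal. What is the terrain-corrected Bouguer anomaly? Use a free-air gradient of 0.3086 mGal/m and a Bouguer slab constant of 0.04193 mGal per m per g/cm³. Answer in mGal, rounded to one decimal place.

140.7

Drift-corrected reading = 977974.14 − (-0.098) = 977974.238 mGal
Free-air correction = 0.3086 × 2550.0 = 786.93 mGal
Free-air anomaly = 977974.238 − 978283.71 + (786.93) = 477.458 mGal
Bouguer slab correction = 0.04193 × 3.18 × 2550.0 = 340.01 mGal
Simple Bouguer anomaly = 477.458 − (340.01) = 137.448 mGal
Complete Bouguer anomaly = 137.448 + 3.25 = 140.698 mGal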